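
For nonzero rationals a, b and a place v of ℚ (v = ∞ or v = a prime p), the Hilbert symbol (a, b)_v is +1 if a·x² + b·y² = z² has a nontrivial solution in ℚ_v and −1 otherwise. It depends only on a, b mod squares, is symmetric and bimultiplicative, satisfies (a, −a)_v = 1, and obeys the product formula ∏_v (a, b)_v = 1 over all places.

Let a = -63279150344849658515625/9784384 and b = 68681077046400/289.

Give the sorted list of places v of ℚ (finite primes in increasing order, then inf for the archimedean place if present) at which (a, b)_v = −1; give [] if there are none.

(a, b) ≡ (-105, 5394) mod (ℚ^×)²; places V = {2, 3, 5, 7, 13, 17, 23, 29, 31, ∞}.
(a,b)_∞: sgn(-105)=−, sgn(5394)=+, so +1.
(a,b)_3: α=11, u≡1; β=1, v≡1 (mod 3); (1|3)=+1, (1|3)=+1; sign (−1)^1·+1^1·+1^11 = -1.
(a,b)_23: α=-2, u≡7; β=0, v≡9 (mod 23); (7|23)=-1, (9|23)=+1; sign (−1)^0·-1^0·+1^-2 = +1.
(a,b)_13: α=0, u≡4; β=2, v≡12 (mod 13); (4|13)=+1, (12|13)=+1; sign (−1)^0·+1^2·+1^0 = +1.
(a,b)_29: α=4, u≡18; β=1, v≡17 (mod 29); (18|29)=-1, (17|29)=-1; sign (−1)^0·-1^1·-1^4 = -1.
(a,b)_31: α=4, u≡4; β=3, v≡8 (mod 31); (4|31)=+1, (8|31)=+1; sign (−1)^0·+1^3·+1^4 = +1.
(a,b)_17: α=-2, u≡11; β=-2, v≡10 (mod 17); (11|17)=-1, (10|17)=-1; sign (−1)^0·-1^-2·-1^-2 = +1.
(a,b)_2: α=-6, β=7; u≡7, v≡1 (mod 8); ε(u)ε(v)=1·0, αω(v)=-6·0, βω(u)=7·0; sum ≡ 0  ⇒  +1.
(a,b)_5: α=7, u≡4; β=2, v≡4 (mod 5); (4|5)=+1, (4|5)=+1; sign (−1)^0·+1^2·+1^7 = +1.
(a,b)_7: α=1, u≡5; β=2, v≡2 (mod 7); (5|7)=-1, (2|7)=+1; sign (−1)^0·-1^2·+1^1 = +1.
(-105, 5394 / ℚ) ramifies at {3, 29}: a division algebra.

[3, 29]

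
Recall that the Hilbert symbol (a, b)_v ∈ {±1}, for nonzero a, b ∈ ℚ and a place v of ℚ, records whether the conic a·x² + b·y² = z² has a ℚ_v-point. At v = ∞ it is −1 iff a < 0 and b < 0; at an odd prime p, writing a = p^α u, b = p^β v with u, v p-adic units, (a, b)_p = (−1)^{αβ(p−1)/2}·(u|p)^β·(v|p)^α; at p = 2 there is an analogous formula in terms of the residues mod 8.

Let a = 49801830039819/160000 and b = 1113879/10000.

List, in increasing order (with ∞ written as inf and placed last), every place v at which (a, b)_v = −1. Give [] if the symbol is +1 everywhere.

[2, 3, 11, 17]

Mod squares: a ≡ 6877299, b ≡ 39. Check v ∈ {∞, 2, 3, 5, 11, 13, 17, 23, 41}.
v=5: a=5^-4·(≡4), b=5^-4·(≡4) mod 5; (4|5)=+1, (4|5)=+1; (−1)^{-4·-4·2}·(+1)^-4·(+1)^-4 = +1.
v=3: a=3^5·(≡1), b=3^1·(≡1) mod 3; (1|3)=+1, (1|3)=+1; (−1)^{5·1·1}·(+1)^1·(+1)^5 = -1.
v=11: a=11^1·(≡2), b=11^0·(≡8) mod 11; (2|11)=-1, (8|11)=-1; (−1)^{1·0·5}·(-1)^0·(-1)^1 = -1.
v=13: a=13^3·(≡3), b=13^5·(≡1) mod 13; (3|13)=+1, (1|13)=+1; (−1)^{3·5·6}·(+1)^5·(+1)^3 = +1.
v=41: a=41^1·(≡18), b=41^0·(≡33) mod 41; (18|41)=+1, (33|41)=+1; (−1)^{1·0·20}·(+1)^0·(+1)^1 = +1.
v=23: a=23^3·(≡12), b=23^0·(≡16) mod 23; (12|23)=+1, (16|23)=+1; (−1)^{3·0·11}·(+1)^0·(+1)^3 = +1.
v=∞: 6877299 > 0 and 39 > 0  ⇒  (a,b)_∞ = +1.
v=17: a=17^1·(≡4), b=17^0·(≡14) mod 17; (4|17)=+1, (14|17)=-1; (−1)^{1·0·8}·(+1)^0·(-1)^1 = -1.
v=2: v_2(a)=-8, v_2(b)=-4; units ≡ 3, 7 (mod 8); ε·ε+αω+βω = 1·1+-8·0+-4·1 ≡ 1  ⇒  (a,b)_2 = -1.
|Ram(6877299, 39)| = 4, even; anisotropic at {2, 3, 11, 17}.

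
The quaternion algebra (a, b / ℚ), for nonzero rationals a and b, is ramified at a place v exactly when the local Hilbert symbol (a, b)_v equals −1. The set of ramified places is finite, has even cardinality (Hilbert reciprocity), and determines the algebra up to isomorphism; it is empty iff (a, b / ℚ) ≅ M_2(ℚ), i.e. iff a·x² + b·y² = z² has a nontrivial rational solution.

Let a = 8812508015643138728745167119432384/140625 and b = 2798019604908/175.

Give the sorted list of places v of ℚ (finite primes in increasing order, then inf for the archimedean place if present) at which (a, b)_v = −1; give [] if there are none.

Mod squares: a ≡ 346579, b ≡ 1309. Check v ∈ {∞, 2, 3, 5, 7, 11, 13, 17, 19, 29, 31, 37}.
v=19: a=19^5·(≡7), b=19^2·(≡17) mod 19; (7|19)=+1, (17|19)=+1; (−1)^{5·2·9}·(+1)^2·(+1)^5 = +1.
v=37: a=37^5·(≡32), b=37^2·(≡18) mod 37; (32|37)=-1, (18|37)=-1; (−1)^{5·2·18}·(-1)^2·(-1)^5 = -1.
v=31: a=31^2·(≡13), b=31^0·(≡7) mod 31; (13|31)=-1, (7|31)=+1; (−1)^{2·0·15}·(-1)^0·(+1)^2 = +1.
v=11: a=11^0·(≡2), b=11^1·(≡9) mod 11; (2|11)=-1, (9|11)=+1; (−1)^{0·1·5}·(-1)^1·(+1)^0 = -1.
v=7: a=7^2·(≡2), b=7^-1·(≡6) mod 7; (2|7)=+1, (6|7)=-1; (−1)^{2·-1·3}·(+1)^-1·(-1)^2 = +1.
v=5: a=5^-6·(≡1), b=5^-2·(≡4) mod 5; (1|5)=+1, (4|5)=+1; (−1)^{-6·-2·2}·(+1)^-2·(+1)^-6 = +1.
v=3: a=3^-2·(≡1), b=3^2·(≡1) mod 3; (1|3)=+1, (1|3)=+1; (−1)^{-2·2·1}·(+1)^2·(+1)^-2 = +1.
v=13: a=13^2·(≡10), b=13^0·(≡10) mod 13; (10|13)=+1, (10|13)=+1; (−1)^{2·0·6}·(+1)^0·(+1)^2 = +1.
v=∞: 346579 > 0 and 1309 > 0  ⇒  (a,b)_∞ = +1.
v=17: a=17^3·(≡1), b=17^1·(≡16) mod 17; (1|17)=+1, (16|17)=+1; (−1)^{3·1·8}·(+1)^1·(+1)^3 = +1.
v=29: a=29^5·(≡17), b=29^2·(≡22) mod 29; (17|29)=-1, (22|29)=+1; (−1)^{5·2·14}·(-1)^2·(+1)^5 = +1.
v=2: v_2(a)=6, v_2(b)=2; units ≡ 3, 5 (mod 8); ε·ε+αω+βω = 1·0+6·1+2·1 ≡ 0  ⇒  (a,b)_2 = +1.
|Ram(346579, 1309)| = 2, even; anisotropic at {11, 37}.

[11, 37]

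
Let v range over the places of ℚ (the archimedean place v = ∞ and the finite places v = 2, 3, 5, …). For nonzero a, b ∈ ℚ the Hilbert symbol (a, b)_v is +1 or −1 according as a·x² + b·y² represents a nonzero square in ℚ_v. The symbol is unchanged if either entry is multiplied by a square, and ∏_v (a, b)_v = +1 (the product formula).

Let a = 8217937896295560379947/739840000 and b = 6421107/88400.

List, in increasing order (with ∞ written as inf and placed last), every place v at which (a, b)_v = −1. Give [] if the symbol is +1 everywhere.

[2, 17]

Mod squares: a ≡ 3, b ≡ 663. Check v ∈ {∞, 2, 3, 5, 7, 11, 13, 17, 19}.
v=19: a=19^6·(≡8), b=19^2·(≡5) mod 19; (8|19)=-1, (5|19)=+1; (−1)^{6·2·9}·(-1)^2·(+1)^6 = +1.
v=∞: 3 > 0 and 663 > 0  ⇒  (a,b)_∞ = +1.
v=3: a=3^5·(≡1), b=3^1·(≡2) mod 3; (1|3)=+1, (2|3)=-1; (−1)^{5·1·1}·(+1)^1·(-1)^5 = +1.
v=2: v_2(a)=-12, v_2(b)=-4; units ≡ 3, 7 (mod 8); ε·ε+αω+βω = 1·1+-12·0+-4·1 ≡ 1  ⇒  (a,b)_2 = -1.
v=11: a=11^6·(≡4), b=11^2·(≡9) mod 11; (4|11)=+1, (9|11)=+1; (−1)^{6·2·5}·(+1)^2·(+1)^6 = +1.
v=17: a=17^-2·(≡7), b=17^-1·(≡7) mod 17; (7|17)=-1, (7|17)=-1; (−1)^{-2·-1·8}·(-1)^-1·(-1)^-2 = -1.
v=5: a=5^-4·(≡3), b=5^-2·(≡2) mod 5; (3|5)=-1, (2|5)=-1; (−1)^{-4·-2·2}·(-1)^-2·(-1)^-4 = +1.
v=7: a=7^4·(≡3), b=7^2·(≡6) mod 7; (3|7)=-1, (6|7)=-1; (−1)^{4·2·3}·(-1)^2·(-1)^4 = +1.
v=13: a=13^2·(≡1), b=13^-1·(≡4) mod 13; (1|13)=+1, (4|13)=+1; (−1)^{2·-1·6}·(+1)^-1·(+1)^2 = +1.
(3, 663 / ℚ) ramifies at {2, 17}: a division algebra.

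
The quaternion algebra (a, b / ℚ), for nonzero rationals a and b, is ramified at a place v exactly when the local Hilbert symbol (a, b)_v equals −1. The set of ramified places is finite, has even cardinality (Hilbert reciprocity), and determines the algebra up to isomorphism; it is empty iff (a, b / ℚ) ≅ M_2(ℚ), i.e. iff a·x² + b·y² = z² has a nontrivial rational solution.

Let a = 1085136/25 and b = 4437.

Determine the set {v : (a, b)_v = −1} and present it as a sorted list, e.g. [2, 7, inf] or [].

[29, 47]

Mod squares: a ≡ 67821, b ≡ 493. Check v ∈ {∞, 2, 3, 5, 13, 17, 29, 37, 47}.
v=∞: 67821 > 0 and 493 > 0  ⇒  (a,b)_∞ = +1.
v=17: a=17^0·(≡16), b=17^1·(≡6) mod 17; (16|17)=+1, (6|17)=-1; (−1)^{0·1·8}·(+1)^1·(-1)^0 = +1.
v=37: a=37^1·(≡35), b=37^0·(≡34) mod 37; (35|37)=-1, (34|37)=+1; (−1)^{1·0·18}·(-1)^0·(+1)^1 = +1.
v=13: a=13^1·(≡1), b=13^0·(≡4) mod 13; (1|13)=+1, (4|13)=+1; (−1)^{1·0·6}·(+1)^0·(+1)^1 = +1.
v=5: a=5^-2·(≡1), b=5^0·(≡2) mod 5; (1|5)=+1, (2|5)=-1; (−1)^{-2·0·2}·(+1)^0·(-1)^-2 = +1.
v=3: a=3^1·(≡2), b=3^2·(≡1) mod 3; (2|3)=-1, (1|3)=+1; (−1)^{1·2·1}·(-1)^2·(+1)^1 = +1.
v=2: v_2(a)=4, v_2(b)=0; units ≡ 5, 5 (mod 8); ε·ε+αω+βω = 0·0+4·1+0·1 ≡ 0  ⇒  (a,b)_2 = +1.
v=47: a=47^1·(≡23), b=47^0·(≡19) mod 47; (23|47)=-1, (19|47)=-1; (−1)^{1·0·23}·(-1)^0·(-1)^1 = -1.
v=29: a=29^0·(≡11), b=29^1·(≡8) mod 29; (11|29)=-1, (8|29)=-1; (−1)^{0·1·14}·(-1)^1·(-1)^0 = -1.
|Ram(67821, 493)| = 2, even; anisotropic at {29, 47}.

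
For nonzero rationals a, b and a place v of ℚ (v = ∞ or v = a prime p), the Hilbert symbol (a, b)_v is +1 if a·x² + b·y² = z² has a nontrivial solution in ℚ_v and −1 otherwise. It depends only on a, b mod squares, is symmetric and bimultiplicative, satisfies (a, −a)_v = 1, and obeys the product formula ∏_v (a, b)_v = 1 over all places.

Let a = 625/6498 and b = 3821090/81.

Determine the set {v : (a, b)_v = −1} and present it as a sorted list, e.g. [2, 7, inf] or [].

[5, 19]

(a, b) ≡ (2, 22610) mod (ℚ^×)²; places V = {2, 3, 5, 7, 13, 17, 19, ∞}.
(a,b)_2: α=-1, β=1; u≡1, v≡1 (mod 8); ε(u)ε(v)=0·0, αω(v)=-1·0, βω(u)=1·0; sum ≡ 0  ⇒  +1.
(a,b)_∞: sgn(2)=+, sgn(22610)=+, so +1.
(a,b)_5: α=4, u≡2; β=1, v≡3 (mod 5); (2|5)=-1, (3|5)=-1; sign (−1)^0·-1^1·-1^4 = -1.
(a,b)_17: α=0, u≡16; β=1, v≡1 (mod 17); (16|17)=+1, (1|17)=+1; sign (−1)^0·+1^1·+1^0 = +1.
(a,b)_3: α=-2, u≡2; β=-4, v≡2 (mod 3); (2|3)=-1, (2|3)=-1; sign (−1)^0·-1^-4·-1^-2 = +1.
(a,b)_13: α=0, u≡6; β=2, v≡1 (mod 13); (6|13)=-1, (1|13)=+1; sign (−1)^0·-1^2·+1^0 = +1.
(a,b)_7: α=0, u≡1; β=1, v≡6 (mod 7); (1|7)=+1, (6|7)=-1; sign (−1)^0·+1^1·-1^0 = +1.
(a,b)_19: α=-2, u≡2; β=1, v≡18 (mod 19); (2|19)=-1, (18|19)=-1; sign (−1)^0·-1^1·-1^-2 = -1.
Ram(2, 22610) = {5, 19}; no ℚ_5-point on the conic.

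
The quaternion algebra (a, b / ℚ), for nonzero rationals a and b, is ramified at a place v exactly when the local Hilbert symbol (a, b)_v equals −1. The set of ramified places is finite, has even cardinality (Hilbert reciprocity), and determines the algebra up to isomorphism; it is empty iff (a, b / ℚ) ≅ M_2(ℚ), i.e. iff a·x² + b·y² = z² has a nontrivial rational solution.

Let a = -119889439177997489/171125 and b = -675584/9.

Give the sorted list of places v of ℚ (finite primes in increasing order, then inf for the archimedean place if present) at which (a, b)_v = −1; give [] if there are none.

[29, inf]

(a, b) ≡ (-5005, -2639) mod (ℚ^×)²; places V = {2, 3, 5, 7, 11, 13, 29, 37, ∞}.
(a,b)_2: α=0, β=8; u≡3, v≡1 (mod 8); ε(u)ε(v)=1·0, αω(v)=0·0, βω(u)=8·1; sum ≡ 0  ⇒  +1.
(a,b)_37: α=-2, u≡21; β=0, v≡4 (mod 37); (21|37)=+1, (4|37)=+1; sign (−1)^0·+1^0·+1^-2 = +1.
(a,b)_13: α=5, u≡7; β=1, v≡5 (mod 13); (7|13)=-1, (5|13)=-1; sign (−1)^0·-1^1·-1^5 = +1.
(a,b)_∞: sgn(-5005)=−, sgn(-2639)=−, so -1.
(a,b)_11: α=3, u≡8; β=0, v≡4 (mod 11); (8|11)=-1, (4|11)=+1; sign (−1)^0·-1^0·+1^3 = +1.
(a,b)_5: α=-3, u≡4; β=0, v≡4 (mod 5); (4|5)=+1, (4|5)=+1; sign (−1)^0·+1^0·+1^-3 = +1.
(a,b)_29: α=4, u≡8; β=1, v≡28 (mod 29); (8|29)=-1, (28|29)=+1; sign (−1)^0·-1^1·+1^4 = -1.
(a,b)_7: α=3, u≡5; β=1, v≡2 (mod 7); (5|7)=-1, (2|7)=+1; sign (−1)^1·-1^1·+1^3 = +1.
(a,b)_3: α=0, u≡2; β=-2, v≡1 (mod 3); (2|3)=-1, (1|3)=+1; sign (−1)^0·-1^-2·+1^0 = +1.
Ram(-5005, -2639) = {29, ∞}; no ℚ_29-point on the conic.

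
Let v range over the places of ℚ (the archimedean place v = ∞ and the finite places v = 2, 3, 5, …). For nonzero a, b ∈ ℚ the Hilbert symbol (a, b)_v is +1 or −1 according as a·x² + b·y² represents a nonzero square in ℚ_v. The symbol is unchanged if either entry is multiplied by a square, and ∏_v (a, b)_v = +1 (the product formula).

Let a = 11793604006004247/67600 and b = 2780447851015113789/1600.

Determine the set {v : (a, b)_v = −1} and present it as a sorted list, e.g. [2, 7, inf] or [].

Mod squares: a ≡ 47, b ≡ 2571981. Check v ∈ {∞, 2, 3, 5, 7, 13, 17, 19, 29, 37, 47}.
v=19: a=19^2·(≡5), b=19^2·(≡18) mod 19; (5|19)=+1, (18|19)=-1; (−1)^{2·2·9}·(+1)^2·(-1)^2 = +1.
v=2: v_2(a)=-4, v_2(b)=-6; units ≡ 7, 5 (mod 8); ε·ε+αω+βω = 1·0+-4·1+-6·0 ≡ 0  ⇒  (a,b)_2 = +1.
v=7: a=7^2·(≡3), b=7^0·(≡5) mod 7; (3|7)=-1, (5|7)=-1; (−1)^{2·0·3}·(-1)^0·(-1)^2 = +1.
v=29: a=29^2·(≡26), b=29^3·(≡9) mod 29; (26|29)=-1, (9|29)=+1; (−1)^{2·3·14}·(-1)^3·(+1)^2 = -1.
v=17: a=17^0·(≡4), b=17^3·(≡6) mod 17; (4|17)=+1, (6|17)=-1; (−1)^{0·3·8}·(+1)^3·(-1)^0 = +1.
v=∞: 47 > 0 and 2571981 > 0  ⇒  (a,b)_∞ = +1.
v=5: a=5^-2·(≡3), b=5^-2·(≡1) mod 5; (3|5)=-1, (1|5)=+1; (−1)^{-2·-2·2}·(-1)^-2·(+1)^-2 = +1.
v=47: a=47^1·(≡27), b=47^1·(≡44) mod 47; (27|47)=+1, (44|47)=-1; (−1)^{1·1·23}·(+1)^1·(-1)^1 = +1.
v=13: a=13^-2·(≡5), b=13^0·(≡3) mod 13; (5|13)=-1, (3|13)=+1; (−1)^{-2·0·6}·(-1)^0·(+1)^-2 = +1.
v=37: a=37^4·(≡1), b=37^3·(≡10) mod 37; (1|37)=+1, (10|37)=+1; (−1)^{4·3·18}·(+1)^3·(+1)^4 = +1.
v=3: a=3^2·(≡2), b=3^3·(≡2) mod 3; (2|3)=-1, (2|3)=-1; (−1)^{2·3·1}·(-1)^3·(-1)^2 = -1.
(47, 2571981 / ℚ) ramifies at {3, 29}: a division algebra.

[3, 29]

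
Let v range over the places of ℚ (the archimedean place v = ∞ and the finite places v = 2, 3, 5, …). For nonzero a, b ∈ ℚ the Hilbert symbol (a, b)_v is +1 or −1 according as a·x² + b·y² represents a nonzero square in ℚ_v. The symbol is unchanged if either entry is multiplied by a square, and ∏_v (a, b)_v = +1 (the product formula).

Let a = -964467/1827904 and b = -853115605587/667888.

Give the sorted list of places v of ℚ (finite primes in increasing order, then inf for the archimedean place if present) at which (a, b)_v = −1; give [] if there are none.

(a, b) ≡ (-3, -50141) mod (ℚ^×)²; places V = {2, 3, 7, 13, 19, 29, ∞}.
(a,b)_19: α=0, u≡16; β=-1, v≡3 (mod 19); (16|19)=+1, (3|19)=-1; sign (−1)^0·+1^-1·-1^0 = +1.
(a,b)_13: α=-4, u≡10; β=-3, v≡3 (mod 13); (10|13)=+1, (3|13)=+1; sign (−1)^0·+1^-3·+1^-4 = +1.
(a,b)_7: α=2, u≡1; β=9, v≡5 (mod 7); (1|7)=+1, (5|7)=-1; sign (−1)^0·+1^9·-1^2 = +1.
(a,b)_2: α=-6, β=-4; u≡5, v≡3 (mod 8); ε(u)ε(v)=0·1, αω(v)=-6·1, βω(u)=-4·1; sum ≡ 0  ⇒  +1.
(a,b)_3: α=9, u≡2; β=6, v≡1 (mod 3); (2|3)=-1, (1|3)=+1; sign (−1)^0·-1^6·+1^9 = +1.
(a,b)_29: α=0, u≡3; β=1, v≡2 (mod 29); (3|29)=-1, (2|29)=-1; sign (−1)^0·-1^1·-1^0 = -1.
(a,b)_∞: sgn(-3)=−, sgn(-50141)=−, so -1.
|Ram(-3, -50141)| = 2, even; anisotropic at {29, ∞}.

[29, inf]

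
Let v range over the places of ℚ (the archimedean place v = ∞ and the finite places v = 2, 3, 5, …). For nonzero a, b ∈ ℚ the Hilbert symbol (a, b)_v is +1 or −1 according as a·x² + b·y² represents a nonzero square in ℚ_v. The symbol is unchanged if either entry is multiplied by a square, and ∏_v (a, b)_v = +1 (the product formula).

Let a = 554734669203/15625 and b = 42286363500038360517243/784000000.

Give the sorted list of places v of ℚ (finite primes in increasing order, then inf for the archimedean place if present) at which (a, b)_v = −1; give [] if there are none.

[2, 23]

(a, b) ≡ (698763, 43) mod (ℚ^×)²; places V = {2, 3, 5, 7, 11, 13, 19, 23, 29, 41, 43, ∞}.
(a,b)_29: α=0, u≡21; β=2, v≡14 (mod 29); (21|29)=-1, (14|29)=-1; sign (−1)^0·-1^2·-1^0 = +1.
(a,b)_5: α=-6, u≡3; β=-6, v≡3 (mod 5); (3|5)=-1, (3|5)=-1; sign (−1)^0·-1^-6·-1^-6 = +1.
(a,b)_19: α=1, u≡15; β=0, v≡6 (mod 19); (15|19)=-1, (6|19)=+1; sign (−1)^0·-1^0·+1^1 = +1.
(a,b)_43: α=0, u≡31; β=1, v≡1 (mod 43); (31|43)=+1, (1|43)=+1; sign (−1)^0·+1^1·+1^0 = +1.
(a,b)_7: α=0, u≡1; β=-2, v≡1 (mod 7); (1|7)=+1, (1|7)=+1; sign (−1)^0·+1^-2·+1^0 = +1.
(a,b)_41: α=1, u≡27; β=2, v≡18 (mod 41); (27|41)=-1, (18|41)=+1; sign (−1)^0·-1^2·+1^1 = +1.
(a,b)_11: α=2, u≡10; β=4, v≡10 (mod 11); (10|11)=-1, (10|11)=-1; sign (−1)^0·-1^4·-1^2 = +1.
(a,b)_∞: sgn(698763)=+, sgn(43)=+, so +1.
(a,b)_3: α=9, u≡1; β=12, v≡1 (mod 3); (1|3)=+1, (1|3)=+1; sign (−1)^0·+1^12·+1^9 = +1.
(a,b)_23: α=1, u≡14; β=2, v≡19 (mod 23); (14|23)=-1, (19|23)=-1; sign (−1)^0·-1^2·-1^1 = -1.
(a,b)_2: α=0, β=-10; u≡3, v≡3 (mod 8); ε(u)ε(v)=1·1, αω(v)=0·1, βω(u)=-10·1; sum ≡ 1  ⇒  -1.
(a,b)_13: α=1, u≡1; β=2, v≡10 (mod 13); (1|13)=+1, (10|13)=+1; sign (−1)^0·+1^2·+1^1 = +1.
|Ram(698763, 43)| = 2, even; anisotropic at {2, 23}.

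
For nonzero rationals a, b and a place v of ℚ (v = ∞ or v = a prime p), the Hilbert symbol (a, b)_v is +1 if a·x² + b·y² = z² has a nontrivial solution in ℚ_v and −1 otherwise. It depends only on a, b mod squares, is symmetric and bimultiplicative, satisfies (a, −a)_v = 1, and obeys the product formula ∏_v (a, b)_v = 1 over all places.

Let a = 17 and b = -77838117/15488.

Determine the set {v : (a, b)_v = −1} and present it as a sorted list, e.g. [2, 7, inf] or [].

Mod squares: a ≡ 17, b ≡ -3306. Check v ∈ {∞, 2, 3, 7, 11, 17, 19, 29, 31}.
v=17: a=17^1·(≡1), b=17^0·(≡4) mod 17; (1|17)=+1, (4|17)=+1; (−1)^{1·0·8}·(+1)^0·(+1)^1 = +1.
v=11: a=11^0·(≡6), b=11^-2·(≡4) mod 11; (6|11)=-1, (4|11)=+1; (−1)^{0·-2·5}·(-1)^-2·(+1)^0 = +1.
v=2: v_2(a)=0, v_2(b)=-7; units ≡ 1, 3 (mod 8); ε·ε+αω+βω = 0·1+0·1+-7·0 ≡ 0  ⇒  (a,b)_2 = +1.
v=7: a=7^0·(≡3), b=7^2·(≡3) mod 7; (3|7)=-1, (3|7)=-1; (−1)^{0·2·3}·(-1)^2·(-1)^0 = +1.
v=3: a=3^0·(≡2), b=3^1·(≡2) mod 3; (2|3)=-1, (2|3)=-1; (−1)^{0·1·1}·(-1)^1·(-1)^0 = -1.
v=31: a=31^0·(≡17), b=31^2·(≡15) mod 31; (17|31)=-1, (15|31)=-1; (−1)^{0·2·15}·(-1)^2·(-1)^0 = +1.
v=∞: 17 > 0 and -3306 < 0  ⇒  (a,b)_∞ = +1.
v=29: a=29^0·(≡17), b=29^1·(≡11) mod 29; (17|29)=-1, (11|29)=-1; (−1)^{0·1·14}·(-1)^1·(-1)^0 = -1.
v=19: a=19^0·(≡17), b=19^1·(≡6) mod 19; (17|19)=+1, (6|19)=+1; (−1)^{0·1·9}·(+1)^1·(+1)^0 = +1.
|Ram(17, -3306)| = 2, even; anisotropic at {3, 29}.

[3, 29]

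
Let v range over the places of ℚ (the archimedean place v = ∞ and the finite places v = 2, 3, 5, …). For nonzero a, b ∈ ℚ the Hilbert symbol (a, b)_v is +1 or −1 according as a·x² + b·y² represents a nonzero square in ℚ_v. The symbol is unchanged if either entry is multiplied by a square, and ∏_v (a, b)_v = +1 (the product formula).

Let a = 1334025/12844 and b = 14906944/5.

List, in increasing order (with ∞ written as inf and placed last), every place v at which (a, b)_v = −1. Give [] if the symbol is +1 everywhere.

(a, b) ≡ (19, 1164605) mod (ℚ^×)²; places V = {2, 3, 5, 7, 11, 13, 19, 23, 41, ∞}.
(a,b)_13: α=-2, u≡11; β=1, v≡2 (mod 13); (11|13)=-1, (2|13)=-1; sign (−1)^0·-1^1·-1^-2 = -1.
(a,b)_∞: sgn(19)=+, sgn(1164605)=+, so +1.
(a,b)_7: α=2, u≡5; β=0, v≡2 (mod 7); (5|7)=-1, (2|7)=+1; sign (−1)^0·-1^0·+1^2 = +1.
(a,b)_19: α=-1, u≡17; β=1, v≡17 (mod 19); (17|19)=+1, (17|19)=+1; sign (−1)^1·+1^1·+1^-1 = -1.
(a,b)_5: α=2, u≡4; β=-1, v≡4 (mod 5); (4|5)=+1, (4|5)=+1; sign (−1)^0·+1^-1·+1^2 = +1.
(a,b)_3: α=2, u≡1; β=0, v≡2 (mod 3); (1|3)=+1, (2|3)=-1; sign (−1)^0·+1^0·-1^2 = +1.
(a,b)_41: α=0, u≡38; β=1, v≡32 (mod 41); (38|41)=-1, (32|41)=+1; sign (−1)^0·-1^1·+1^0 = -1.
(a,b)_11: α=2, u≡2; β=0, v≡6 (mod 11); (2|11)=-1, (6|11)=-1; sign (−1)^0·-1^0·-1^2 = +1.
(a,b)_23: α=0, u≡14; β=1, v≡16 (mod 23); (14|23)=-1, (16|23)=+1; sign (−1)^0·-1^1·+1^0 = -1.
(a,b)_2: α=-2, β=6; u≡3, v≡5 (mod 8); ε(u)ε(v)=1·0, αω(v)=-2·1, βω(u)=6·1; sum ≡ 0  ⇒  +1.
|Ram(19, 1164605)| = 4, even; anisotropic at {13, 19, 23, 41}.

[13, 19, 23, 41]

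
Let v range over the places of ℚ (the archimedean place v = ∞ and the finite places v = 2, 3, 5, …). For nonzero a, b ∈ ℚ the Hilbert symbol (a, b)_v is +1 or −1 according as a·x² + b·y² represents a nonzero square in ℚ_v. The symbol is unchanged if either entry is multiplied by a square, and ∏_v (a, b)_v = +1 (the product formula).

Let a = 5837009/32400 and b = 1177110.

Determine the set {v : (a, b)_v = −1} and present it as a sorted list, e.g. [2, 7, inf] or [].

(a, b) ≡ (16169, 130790) mod (ℚ^×)²; places V = {2, 3, 5, 11, 19, 23, 29, 37, 41, ∞}.
(a,b)_2: α=-4, β=1; u≡1, v≡3 (mod 8); ε(u)ε(v)=0·1, αω(v)=-4·1, βω(u)=1·0; sum ≡ 0  ⇒  +1.
(a,b)_3: α=-4, u≡2; β=2, v≡2 (mod 3); (2|3)=-1, (2|3)=-1; sign (−1)^0·-1^2·-1^-4 = +1.
(a,b)_19: α=3, u≡3; β=0, v≡3 (mod 19); (3|19)=-1, (3|19)=-1; sign (−1)^0·-1^0·-1^3 = -1.
(a,b)_5: α=-2, u≡4; β=1, v≡2 (mod 5); (4|5)=+1, (2|5)=-1; sign (−1)^0·+1^1·-1^-2 = +1.
(a,b)_23: α=1, u≡13; β=0, v≡16 (mod 23); (13|23)=+1, (16|23)=+1; sign (−1)^0·+1^0·+1^1 = +1.
(a,b)_11: α=0, u≡7; β=1, v≡2 (mod 11); (7|11)=-1, (2|11)=-1; sign (−1)^0·-1^1·-1^0 = -1.
(a,b)_∞: sgn(16169)=+, sgn(130790)=+, so +1.
(a,b)_37: α=1, u≡4; β=0, v≡29 (mod 37); (4|37)=+1, (29|37)=-1; sign (−1)^0·+1^0·-1^1 = -1.
(a,b)_41: α=0, u≡29; β=1, v≡10 (mod 41); (29|41)=-1, (10|41)=+1; sign (−1)^0·-1^1·+1^0 = -1.
(a,b)_29: α=0, u≡9; β=1, v≡19 (mod 29); (9|29)=+1, (19|29)=-1; sign (−1)^0·+1^1·-1^0 = +1.
|Ram(16169, 130790)| = 4, even; anisotropic at {11, 19, 37, 41}.

[11, 19, 37, 41]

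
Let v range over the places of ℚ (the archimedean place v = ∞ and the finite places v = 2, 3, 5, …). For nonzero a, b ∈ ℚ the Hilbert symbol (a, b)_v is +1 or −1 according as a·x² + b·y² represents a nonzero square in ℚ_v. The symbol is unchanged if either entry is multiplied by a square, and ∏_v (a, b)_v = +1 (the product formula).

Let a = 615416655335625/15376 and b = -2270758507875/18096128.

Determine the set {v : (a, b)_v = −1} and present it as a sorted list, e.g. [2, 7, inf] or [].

[5, 11]

Mod squares: a ≡ 17, b ≡ -1430. Check v ∈ {∞, 2, 3, 5, 11, 13, 17, 31, 47}.
v=∞: 17 > 0 and -1430 < 0  ⇒  (a,b)_∞ = +1.
v=3: a=3^4·(≡2), b=3^2·(≡1) mod 3; (2|3)=-1, (1|3)=+1; (−1)^{4·2·1}·(-1)^2·(+1)^4 = +1.
v=2: v_2(a)=-4, v_2(b)=-13; units ≡ 1, 5 (mod 8); ε·ε+αω+βω = 0·0+-4·1+-13·0 ≡ 0  ⇒  (a,b)_2 = +1.
v=17: a=17^3·(≡9), b=17^4·(≡2) mod 17; (9|17)=+1, (2|17)=+1; (−1)^{3·4·8}·(+1)^4·(+1)^3 = +1.
v=11: a=11^4·(≡2), b=11^1·(≡8) mod 11; (2|11)=-1, (8|11)=-1; (−1)^{4·1·5}·(-1)^1·(-1)^4 = -1.
v=5: a=5^4·(≡2), b=5^3·(≡4) mod 5; (2|5)=-1, (4|5)=+1; (−1)^{4·3·2}·(-1)^3·(+1)^4 = -1.
v=47: a=47^0·(≡18), b=47^-2·(≡24) mod 47; (18|47)=+1, (24|47)=+1; (−1)^{0·-2·23}·(+1)^-2·(+1)^0 = +1.
v=31: a=31^-2·(≡27), b=31^0·(≡22) mod 31; (27|31)=-1, (22|31)=-1; (−1)^{-2·0·15}·(-1)^0·(-1)^-2 = +1.
v=13: a=13^2·(≡3), b=13^3·(≡2) mod 13; (3|13)=+1, (2|13)=-1; (−1)^{2·3·6}·(+1)^3·(-1)^2 = +1.
|Ram(17, -1430)| = 2, even; anisotropic at {5, 11}.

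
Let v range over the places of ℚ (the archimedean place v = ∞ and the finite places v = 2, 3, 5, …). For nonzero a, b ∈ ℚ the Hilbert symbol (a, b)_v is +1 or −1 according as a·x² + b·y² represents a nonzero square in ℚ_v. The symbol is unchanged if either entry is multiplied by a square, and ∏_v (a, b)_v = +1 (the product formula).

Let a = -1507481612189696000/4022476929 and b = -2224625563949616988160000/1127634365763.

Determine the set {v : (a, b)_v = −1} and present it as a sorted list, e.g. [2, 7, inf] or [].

[2, 5, 7, 13, 17, inf]

(a, b) ≡ (-65, -357) mod (ℚ^×)²; places V = {2, 3, 5, 7, 11, 13, 17, 29, ∞}.
(a,b)_2: α=28, β=20; u≡7, v≡3 (mod 8); ε(u)ε(v)=1·1, αω(v)=28·1, βω(u)=20·0; sum ≡ 1  ⇒  -1.
(a,b)_7: α=0, u≡5; β=1, v≡3 (mod 7); (5|7)=-1, (3|7)=-1; sign (−1)^0·-1^1·-1^0 = -1.
(a,b)_3: α=-14, u≡1; β=-13, v≡1 (mod 3); (1|3)=+1, (1|3)=+1; sign (−1)^0·+1^-13·+1^-14 = +1.
(a,b)_17: α=0, u≡14; β=3, v≡4 (mod 17); (14|17)=-1, (4|17)=+1; sign (−1)^0·-1^3·+1^0 = -1.
(a,b)_13: α=5, u≡7; β=8, v≡2 (mod 13); (7|13)=-1, (2|13)=-1; sign (−1)^0·-1^8·-1^5 = -1.
(a,b)_∞: sgn(-65)=−, sgn(-357)=−, so -1.
(a,b)_5: α=3, u≡3; β=4, v≡3 (mod 5); (3|5)=-1, (3|5)=-1; sign (−1)^0·-1^4·-1^3 = -1.
(a,b)_29: α=-2, u≡9; β=-4, v≡13 (mod 29); (9|29)=+1, (13|29)=+1; sign (−1)^0·+1^-4·+1^-2 = +1.
(a,b)_11: α=2, u≡5; β=2, v≡2 (mod 11); (5|11)=+1, (2|11)=-1; sign (−1)^0·+1^2·-1^2 = +1.
|Ram(-65, -357)| = 6, even; anisotropic at {2, 5, 7, 13, 17, ∞}.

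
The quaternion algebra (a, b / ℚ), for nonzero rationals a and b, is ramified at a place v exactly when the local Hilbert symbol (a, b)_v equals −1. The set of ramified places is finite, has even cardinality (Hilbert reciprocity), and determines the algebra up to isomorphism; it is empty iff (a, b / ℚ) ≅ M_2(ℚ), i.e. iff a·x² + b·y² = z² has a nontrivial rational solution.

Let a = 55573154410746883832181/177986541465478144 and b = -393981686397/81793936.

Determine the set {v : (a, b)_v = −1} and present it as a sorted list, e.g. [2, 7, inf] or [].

Mod squares: a ≡ 29, b ≡ -13. Check v ∈ {∞, 2, 3, 7, 13, 17, 19, 23, 29}.
v=7: a=7^-8·(≡2), b=7^-2·(≡1) mod 7; (2|7)=+1, (1|7)=+1; (−1)^{-8·-2·3}·(+1)^-2·(+1)^-8 = +1.
v=13: a=13^2·(≡1), b=13^1·(≡12) mod 13; (1|13)=+1, (12|13)=+1; (−1)^{2·1·6}·(+1)^1·(+1)^2 = +1.
v=19: a=19^-2·(≡10), b=19^-2·(≡11) mod 19; (10|19)=-1, (11|19)=+1; (−1)^{-2·-2·9}·(-1)^-2·(+1)^-2 = +1.
v=∞: 29 > 0 and -13 < 0  ⇒  (a,b)_∞ = +1.
v=2: v_2(a)=-10, v_2(b)=-4; units ≡ 5, 3 (mod 8); ε·ε+αω+βω = 0·1+-10·1+-4·1 ≡ 0  ⇒  (a,b)_2 = +1.
v=17: a=17^-4·(≡12), b=17^-2·(≡16) mod 17; (12|17)=-1, (16|17)=+1; (−1)^{-4·-2·8}·(-1)^-2·(+1)^-4 = +1.
v=3: a=3^4·(≡2), b=3^4·(≡2) mod 3; (2|3)=-1, (2|3)=-1; (−1)^{4·4·1}·(-1)^4·(-1)^4 = +1.
v=29: a=29^9·(≡7), b=29^4·(≡16) mod 29; (7|29)=+1, (16|29)=+1; (−1)^{9·4·14}·(+1)^4·(+1)^9 = +1.
v=23: a=23^4·(≡2), b=23^2·(≡20) mod 23; (2|23)=+1, (20|23)=-1; (−1)^{4·2·11}·(+1)^2·(-1)^4 = +1.
Ram(a, b) = ∅: the form 29·x² + -13·y² − z² is isotropic over every ℚ_v, so by Hasse–Minkowski it is isotropic over ℚ.

[]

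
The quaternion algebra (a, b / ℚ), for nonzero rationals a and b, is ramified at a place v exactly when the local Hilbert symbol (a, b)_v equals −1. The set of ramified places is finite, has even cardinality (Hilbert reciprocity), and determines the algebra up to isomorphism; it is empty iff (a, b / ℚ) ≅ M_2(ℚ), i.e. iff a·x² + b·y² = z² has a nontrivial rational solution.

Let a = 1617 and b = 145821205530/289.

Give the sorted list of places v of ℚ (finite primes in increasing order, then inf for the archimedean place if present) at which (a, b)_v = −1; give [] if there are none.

[3, 5]

(a, b) ≡ (33, 330) mod (ℚ^×)²; places V = {2, 3, 5, 7, 11, 13, 17, ∞}.
(a,b)_∞: sgn(33)=+, sgn(330)=+, so +1.
(a,b)_7: α=2, u≡5; β=4, v≡2 (mod 7); (5|7)=-1, (2|7)=+1; sign (−1)^0·-1^4·+1^2 = +1.
(a,b)_13: α=0, u≡5; β=2, v≡7 (mod 13); (5|13)=-1, (7|13)=-1; sign (−1)^0·-1^2·-1^0 = +1.
(a,b)_11: α=1, u≡4; β=3, v≡2 (mod 11); (4|11)=+1, (2|11)=-1; sign (−1)^1·+1^3·-1^1 = +1.
(a,b)_3: α=1, u≡2; β=3, v≡2 (mod 3); (2|3)=-1, (2|3)=-1; sign (−1)^1·-1^3·-1^1 = -1.
(a,b)_2: α=0, β=1; u≡1, v≡5 (mod 8); ε(u)ε(v)=0·0, αω(v)=0·1, βω(u)=1·0; sum ≡ 0  ⇒  +1.
(a,b)_17: α=0, u≡2; β=-2, v≡6 (mod 17); (2|17)=+1, (6|17)=-1; sign (−1)^0·+1^-2·-1^0 = +1.
(a,b)_5: α=0, u≡2; β=1, v≡4 (mod 5); (2|5)=-1, (4|5)=+1; sign (−1)^0·-1^1·+1^0 = -1.
(33, 330 / ℚ) ramifies at {3, 5}: a division algebra.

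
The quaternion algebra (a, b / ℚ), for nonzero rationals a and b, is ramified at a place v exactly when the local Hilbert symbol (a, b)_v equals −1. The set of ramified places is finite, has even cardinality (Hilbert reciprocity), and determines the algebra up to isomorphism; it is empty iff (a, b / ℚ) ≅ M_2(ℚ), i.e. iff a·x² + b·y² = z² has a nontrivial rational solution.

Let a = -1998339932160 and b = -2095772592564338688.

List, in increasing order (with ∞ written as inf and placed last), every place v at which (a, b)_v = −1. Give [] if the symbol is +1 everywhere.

(a, b) ≡ (-110, -3003) mod (ℚ^×)²; places V = {2, 3, 5, 7, 11, 13, ∞}.
(a,b)_7: α=0, u≡2; β=5, v≡3 (mod 7); (2|7)=+1, (3|7)=-1; sign (−1)^0·+1^5·-1^0 = +1.
(a,b)_2: α=15, β=18; u≡1, v≡5 (mod 8); ε(u)ε(v)=0·0, αω(v)=15·1, βω(u)=18·0; sum ≡ 1  ⇒  -1.
(a,b)_5: α=1, u≡3; β=0, v≡2 (mod 5); (3|5)=-1, (2|5)=-1; sign (−1)^0·-1^0·-1^1 = -1.
(a,b)_11: α=1, u≡1; β=1, v≡8 (mod 11); (1|11)=+1, (8|11)=-1; sign (−1)^1·+1^1·-1^1 = +1.
(a,b)_∞: sgn(-110)=−, sgn(-3003)=−, so -1.
(a,b)_3: α=8, u≡1; β=9, v≡1 (mod 3); (1|3)=+1, (1|3)=+1; sign (−1)^0·+1^9·+1^8 = +1.
(a,b)_13: α=2, u≡5; β=3, v≡4 (mod 13); (5|13)=-1, (4|13)=+1; sign (−1)^0·-1^3·+1^2 = -1.
(-110, -3003 / ℚ) ramifies at {2, 5, 13, ∞}: a division algebra.

[2, 5, 13, inf]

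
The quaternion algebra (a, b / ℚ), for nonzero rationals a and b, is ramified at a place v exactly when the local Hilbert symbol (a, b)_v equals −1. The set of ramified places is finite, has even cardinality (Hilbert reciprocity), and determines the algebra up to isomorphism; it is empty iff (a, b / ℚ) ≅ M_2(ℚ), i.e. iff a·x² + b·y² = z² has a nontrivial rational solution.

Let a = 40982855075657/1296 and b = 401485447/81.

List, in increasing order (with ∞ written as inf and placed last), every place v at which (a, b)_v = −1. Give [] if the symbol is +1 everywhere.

(a, b) ≡ (17, 4807) mod (ℚ^×)²; places V = {2, 3, 11, 17, 19, 23, ∞}.
(a,b)_23: α=2, u≡20; β=1, v≡9 (mod 23); (20|23)=-1, (9|23)=+1; sign (−1)^0·-1^1·+1^2 = -1.
(a,b)_2: α=-4, β=0; u≡1, v≡7 (mod 8); ε(u)ε(v)=0·1, αω(v)=-4·0, βω(u)=0·0; sum ≡ 0  ⇒  +1.
(a,b)_19: α=4, u≡4; β=1, v≡4 (mod 19); (4|19)=+1, (4|19)=+1; sign (−1)^0·+1^1·+1^4 = +1.
(a,b)_11: α=2, u≡8; β=1, v≡7 (mod 11); (8|11)=-1, (7|11)=-1; sign (−1)^0·-1^1·-1^2 = -1.
(a,b)_∞: sgn(17)=+, sgn(4807)=+, so +1.
(a,b)_17: α=3, u≡16; β=4, v≡1 (mod 17); (16|17)=+1, (1|17)=+1; sign (−1)^0·+1^4·+1^3 = +1.
(a,b)_3: α=-4, u≡2; β=-4, v≡1 (mod 3); (2|3)=-1, (1|3)=+1; sign (−1)^0·-1^-4·+1^-4 = +1.
|Ram(17, 4807)| = 2, even; anisotropic at {11, 23}.

[11, 23]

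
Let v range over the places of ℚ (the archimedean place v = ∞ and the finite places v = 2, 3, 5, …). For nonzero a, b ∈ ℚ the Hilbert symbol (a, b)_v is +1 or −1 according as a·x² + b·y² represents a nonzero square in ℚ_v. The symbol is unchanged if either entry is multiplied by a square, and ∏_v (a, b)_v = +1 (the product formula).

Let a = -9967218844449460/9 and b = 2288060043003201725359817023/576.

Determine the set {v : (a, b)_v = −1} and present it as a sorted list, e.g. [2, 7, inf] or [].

Mod squares: a ≡ -36685, b ≡ 260623. Check v ∈ {∞, 2, 3, 5, 7, 11, 19, 23, 29, 43}.
v=29: a=29^3·(≡15), b=29^5·(≡18) mod 29; (15|29)=-1, (18|29)=-1; (−1)^{3·5·14}·(-1)^5·(-1)^3 = +1.
v=11: a=11^3·(≡4), b=11^5·(≡10) mod 11; (4|11)=+1, (10|11)=-1; (−1)^{3·5·5}·(+1)^5·(-1)^3 = +1.
v=5: a=5^1·(≡2), b=5^0·(≡3) mod 5; (2|5)=-1, (3|5)=-1; (−1)^{1·0·2}·(-1)^0·(-1)^1 = -1.
v=7: a=7^0·(≡4), b=7^4·(≡3) mod 7; (4|7)=+1, (3|7)=-1; (−1)^{0·4·3}·(+1)^4·(-1)^0 = +1.
v=∞: -36685 < 0 and 260623 > 0  ⇒  (a,b)_∞ = +1.
v=23: a=23^1·(≡15), b=23^2·(≡17) mod 23; (15|23)=-1, (17|23)=-1; (−1)^{1·2·11}·(-1)^2·(-1)^1 = -1.
v=3: a=3^-2·(≡2), b=3^-2·(≡1) mod 3; (2|3)=-1, (1|3)=+1; (−1)^{-2·-2·1}·(-1)^-2·(+1)^-2 = +1.
v=19: a=19^2·(≡6), b=19^3·(≡18) mod 19; (6|19)=+1, (18|19)=-1; (−1)^{2·3·9}·(+1)^3·(-1)^2 = +1.
v=2: v_2(a)=2, v_2(b)=-6; units ≡ 3, 7 (mod 8); ε·ε+αω+βω = 1·1+2·0+-6·1 ≡ 1  ⇒  (a,b)_2 = -1.
v=43: a=43^2·(≡18), b=43^3·(≡1) mod 43; (18|43)=-1, (1|43)=+1; (−1)^{2·3·21}·(-1)^3·(+1)^2 = -1.
|Ram(-36685, 260623)| = 4, even; anisotropic at {2, 5, 23, 43}.

[2, 5, 23, 43]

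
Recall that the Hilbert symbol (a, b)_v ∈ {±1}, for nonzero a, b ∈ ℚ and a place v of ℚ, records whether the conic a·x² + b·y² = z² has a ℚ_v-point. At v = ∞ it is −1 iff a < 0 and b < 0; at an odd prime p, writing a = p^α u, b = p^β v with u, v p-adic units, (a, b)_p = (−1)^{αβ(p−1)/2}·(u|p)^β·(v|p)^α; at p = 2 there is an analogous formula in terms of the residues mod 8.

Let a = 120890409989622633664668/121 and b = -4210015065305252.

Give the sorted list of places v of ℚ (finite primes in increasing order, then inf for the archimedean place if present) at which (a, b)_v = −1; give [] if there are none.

[2, 31]

Mod squares: a ≡ 620823, b ≡ -26577137. Check v ∈ {∞, 2, 3, 7, 11, 13, 17, 29, 31, 37, 47}.
v=2: v_2(a)=2, v_2(b)=2; units ≡ 7, 7 (mod 8); ε·ε+αω+βω = 1·1+2·0+2·0 ≡ 1  ⇒  (a,b)_2 = -1.
v=37: a=37^1·(≡2), b=37^1·(≡20) mod 37; (2|37)=-1, (20|37)=-1; (−1)^{1·1·18}·(-1)^1·(-1)^1 = +1.
v=29: a=29^4·(≡5), b=29^3·(≡5) mod 29; (5|29)=+1, (5|29)=+1; (−1)^{4·3·14}·(+1)^3·(+1)^4 = +1.
v=11: a=11^-2·(≡1), b=11^0·(≡6) mod 11; (1|11)=+1, (6|11)=-1; (−1)^{-2·0·5}·(+1)^0·(-1)^-2 = +1.
v=31: a=31^4·(≡26), b=31^3·(≡19) mod 31; (26|31)=-1, (19|31)=+1; (−1)^{4·3·15}·(-1)^3·(+1)^4 = -1.
v=13: a=13^2·(≡2), b=13^0·(≡5) mod 13; (2|13)=-1, (5|13)=-1; (−1)^{2·0·6}·(-1)^0·(-1)^2 = +1.
v=17: a=17^1·(≡11), b=17^1·(≡3) mod 17; (11|17)=-1, (3|17)=-1; (−1)^{1·1·8}·(-1)^1·(-1)^1 = +1.
v=∞: 620823 > 0 and -26577137 < 0  ⇒  (a,b)_∞ = +1.
v=47: a=47^1·(≡37), b=47^1·(≡10) mod 47; (37|47)=+1, (10|47)=-1; (−1)^{1·1·23}·(+1)^1·(-1)^1 = +1.
v=3: a=3^3·(≡1), b=3^0·(≡1) mod 3; (1|3)=+1, (1|3)=+1; (−1)^{3·0·1}·(+1)^0·(+1)^3 = +1.
v=7: a=7^3·(≡5), b=7^2·(≡1) mod 7; (5|7)=-1, (1|7)=+1; (−1)^{3·2·3}·(-1)^2·(+1)^3 = +1.
|Ram(620823, -26577137)| = 2, even; anisotropic at {2, 31}.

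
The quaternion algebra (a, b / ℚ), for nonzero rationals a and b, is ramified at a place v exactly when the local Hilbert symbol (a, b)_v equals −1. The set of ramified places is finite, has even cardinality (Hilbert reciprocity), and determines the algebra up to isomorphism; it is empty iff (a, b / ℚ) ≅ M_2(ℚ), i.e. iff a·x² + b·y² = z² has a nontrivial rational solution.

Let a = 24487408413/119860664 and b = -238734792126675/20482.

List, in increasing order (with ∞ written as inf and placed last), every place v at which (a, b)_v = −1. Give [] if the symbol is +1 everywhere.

[3, 7, 11, 13]

Mod squares: a ≡ 182, b ≡ -1254. Check v ∈ {∞, 2, 3, 5, 7, 11, 13, 17, 19, 23, 37}.
v=5: a=5^0·(≡2), b=5^2·(≡4) mod 5; (2|5)=-1, (4|5)=+1; (−1)^{0·2·2}·(-1)^2·(+1)^0 = +1.
v=17: a=17^2·(≡3), b=17^2·(≡2) mod 17; (3|17)=-1, (2|17)=+1; (−1)^{2·2·8}·(-1)^2·(+1)^2 = +1.
v=37: a=37^2·(≡21), b=37^0·(≡10) mod 37; (21|37)=+1, (10|37)=+1; (−1)^{2·0·18}·(+1)^0·(+1)^2 = +1.
v=11: a=11^-2·(≡6), b=11^-1·(≡8) mod 11; (6|11)=-1, (8|11)=-1; (−1)^{-2·-1·5}·(-1)^-1·(-1)^-2 = -1.
v=23: a=23^2·(≡21), b=23^2·(≡14) mod 23; (21|23)=-1, (14|23)=-1; (−1)^{2·2·11}·(-1)^2·(-1)^2 = +1.
v=13: a=13^1·(≡10), b=13^4·(≡6) mod 13; (10|13)=+1, (6|13)=-1; (−1)^{1·4·6}·(+1)^4·(-1)^1 = -1.
v=3: a=3^2·(≡2), b=3^7·(≡2) mod 3; (2|3)=-1, (2|3)=-1; (−1)^{2·7·1}·(-1)^7·(-1)^2 = -1.
v=2: v_2(a)=-3, v_2(b)=-1; units ≡ 3, 5 (mod 8); ε·ε+αω+βω = 1·0+-3·1+-1·1 ≡ 0  ⇒  (a,b)_2 = +1.
v=19: a=19^-2·(≡17), b=19^-1·(≡14) mod 19; (17|19)=+1, (14|19)=-1; (−1)^{-2·-1·9}·(+1)^-1·(-1)^-2 = +1.
v=∞: 182 > 0 and -1254 < 0  ⇒  (a,b)_∞ = +1.
v=7: a=7^-3·(≡6), b=7^-2·(≡6) mod 7; (6|7)=-1, (6|7)=-1; (−1)^{-3·-2·3}·(-1)^-2·(-1)^-3 = -1.
Ram(182, -1254) = {3, 7, 11, 13}; no ℚ_3-point on the conic.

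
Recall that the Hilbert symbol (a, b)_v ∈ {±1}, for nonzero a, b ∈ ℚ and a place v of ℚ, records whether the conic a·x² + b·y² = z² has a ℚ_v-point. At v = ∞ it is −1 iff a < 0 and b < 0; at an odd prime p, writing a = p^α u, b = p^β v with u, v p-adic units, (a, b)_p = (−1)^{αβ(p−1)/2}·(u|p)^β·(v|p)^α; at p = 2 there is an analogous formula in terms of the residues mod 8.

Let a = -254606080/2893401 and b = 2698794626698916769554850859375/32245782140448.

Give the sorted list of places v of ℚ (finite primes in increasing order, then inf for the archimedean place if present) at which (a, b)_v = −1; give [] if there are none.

(a, b) ≡ (-2755, 110) mod (ℚ^×)²; places V = {2, 3, 5, 7, 11, 17, 19, 23, 29, 37, ∞}.
(a,b)_11: α=0, u≡6; β=1, v≡7 (mod 11); (6|11)=-1, (7|11)=-1; sign (−1)^0·-1^1·-1^0 = -1.
(a,b)_3: α=-10, u≡2; β=-20, v≡2 (mod 3); (2|3)=-1, (2|3)=-1; sign (−1)^0·-1^-20·-1^-10 = +1.
(a,b)_19: α=3, u≡5; β=10, v≡2 (mod 19); (5|19)=+1, (2|19)=-1; sign (−1)^0·+1^10·-1^3 = -1.
(a,b)_37: α=0, u≡22; β=2, v≡34 (mod 37); (22|37)=-1, (34|37)=+1; sign (−1)^0·-1^2·+1^0 = +1.
(a,b)_29: α=1, u≡11; β=4, v≡1 (mod 29); (11|29)=-1, (1|29)=+1; sign (−1)^0·-1^4·+1^1 = +1.
(a,b)_2: α=8, β=-5; u≡5, v≡7 (mod 8); ε(u)ε(v)=0·1, αω(v)=8·0, βω(u)=-5·1; sum ≡ 1  ⇒  -1.
(a,b)_∞: sgn(-2755)=−, sgn(110)=+, so +1.
(a,b)_23: α=0, u≡10; β=2, v≡2 (mod 23); (10|23)=-1, (2|23)=+1; sign (−1)^0·-1^2·+1^0 = +1.
(a,b)_7: α=-2, u≡5; β=0, v≡5 (mod 7); (5|7)=-1, (5|7)=-1; sign (−1)^0·-1^0·-1^-2 = +1.
(a,b)_17: α=0, u≡13; β=-2, v≡1 (mod 17); (13|17)=+1, (1|17)=+1; sign (−1)^0·+1^-2·+1^0 = +1.
(a,b)_5: α=1, u≡4; β=7, v≡2 (mod 5); (4|5)=+1, (2|5)=-1; sign (−1)^0·+1^7·-1^1 = -1.
|Ram(-2755, 110)| = 4, even; anisotropic at {2, 5, 11, 19}.

[2, 5, 11, 19]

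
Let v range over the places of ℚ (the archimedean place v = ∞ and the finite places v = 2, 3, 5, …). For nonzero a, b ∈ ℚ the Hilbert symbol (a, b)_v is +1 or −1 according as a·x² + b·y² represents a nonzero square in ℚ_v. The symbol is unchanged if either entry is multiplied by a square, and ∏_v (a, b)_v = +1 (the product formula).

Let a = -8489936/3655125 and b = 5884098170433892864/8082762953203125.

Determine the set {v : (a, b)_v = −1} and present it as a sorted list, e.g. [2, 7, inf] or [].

[]

Mod squares: a ≡ -1105, b ≡ 170. Check v ∈ {∞, 2, 3, 5, 7, 11, 13, 17, 19}.
v=2: v_2(a)=4, v_2(b)=9; units ≡ 7, 5 (mod 8); ε·ε+αω+βω = 1·0+4·1+9·0 ≡ 0  ⇒  (a,b)_2 = +1.
v=13: a=13^1·(≡8), b=13^2·(≡12) mod 13; (8|13)=-1, (12|13)=+1; (−1)^{1·2·6}·(-1)^2·(+1)^1 = +1.
v=17: a=17^1·(≡3), b=17^3·(≡14) mod 17; (3|17)=-1, (14|17)=-1; (−1)^{1·3·8}·(-1)^3·(-1)^1 = +1.
v=19: a=19^-2·(≡7), b=19^-4·(≡14) mod 19; (7|19)=+1, (14|19)=-1; (−1)^{-2·-4·9}·(+1)^-4·(-1)^-2 = +1.
v=5: a=5^-3·(≡4), b=5^-7·(≡4) mod 5; (4|5)=+1, (4|5)=+1; (−1)^{-3·-7·2}·(+1)^-7·(+1)^-3 = +1.
v=7: a=7^4·(≡4), b=7^12·(≡4) mod 7; (4|7)=+1, (4|7)=+1; (−1)^{4·12·3}·(+1)^12·(+1)^4 = +1.
v=11: a=11^0·(≡7), b=11^-2·(≡3) mod 11; (7|11)=-1, (3|11)=+1; (−1)^{0·-2·5}·(-1)^-2·(+1)^0 = +1.
v=3: a=3^-4·(≡2), b=3^-8·(≡2) mod 3; (2|3)=-1, (2|3)=-1; (−1)^{-4·-8·1}·(-1)^-8·(-1)^-4 = +1.
v=∞: -1105 < 0 and 170 > 0  ⇒  (a,b)_∞ = +1.
Ram(a, b) = ∅: the form -1105·x² + 170·y² − z² is isotropic over every ℚ_v, so by Hasse–Minkowski it is isotropic over ℚ.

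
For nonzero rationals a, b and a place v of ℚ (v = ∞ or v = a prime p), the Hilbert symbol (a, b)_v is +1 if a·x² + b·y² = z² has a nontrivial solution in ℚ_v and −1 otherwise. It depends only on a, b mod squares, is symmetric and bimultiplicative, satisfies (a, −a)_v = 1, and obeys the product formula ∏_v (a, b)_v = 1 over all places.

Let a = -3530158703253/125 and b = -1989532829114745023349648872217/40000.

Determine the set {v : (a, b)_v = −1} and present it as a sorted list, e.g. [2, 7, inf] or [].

(a, b) ≡ (-396865, -96577) mod (ℚ^×)²; places V = {2, 3, 5, 7, 13, 17, 19, 23, 29, ∞}.
(a,b)_29: α=1, u≡2; β=2, v≡6 (mod 29); (2|29)=-1, (6|29)=+1; sign (−1)^0·-1^2·+1^1 = +1.
(a,b)_17: α=1, u≡8; β=3, v≡3 (mod 17); (8|17)=+1, (3|17)=-1; sign (−1)^0·+1^3·-1^1 = -1.
(a,b)_3: α=6, u≡2; β=16, v≡2 (mod 3); (2|3)=-1, (2|3)=-1; sign (−1)^0·-1^16·-1^6 = +1.
(a,b)_23: α=1, u≡16; β=3, v≡21 (mod 23); (16|23)=+1, (21|23)=-1; sign (−1)^1·+1^3·-1^1 = +1.
(a,b)_2: α=0, β=-6; u≡7, v≡7 (mod 8); ε(u)ε(v)=1·1, αω(v)=0·0, βω(u)=-6·0; sum ≡ 1  ⇒  -1.
(a,b)_∞: sgn(-396865)=−, sgn(-96577)=−, so -1.
(a,b)_13: α=2, u≡3; β=5, v≡2 (mod 13); (3|13)=+1, (2|13)=-1; sign (−1)^0·+1^5·-1^2 = +1.
(a,b)_7: α=1, u≡3; β=0, v≡1 (mod 7); (3|7)=-1, (1|7)=+1; sign (−1)^0·-1^0·+1^1 = +1.
(a,b)_19: α=2, u≡11; β=5, v≡9 (mod 19); (11|19)=+1, (9|19)=+1; sign (−1)^0·+1^5·+1^2 = +1.
(a,b)_5: α=-3, u≡2; β=-4, v≡2 (mod 5); (2|5)=-1, (2|5)=-1; sign (−1)^0·-1^-4·-1^-3 = -1.
|Ram(-396865, -96577)| = 4, even; anisotropic at {2, 5, 17, ∞}.

[2, 5, 17, inf]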